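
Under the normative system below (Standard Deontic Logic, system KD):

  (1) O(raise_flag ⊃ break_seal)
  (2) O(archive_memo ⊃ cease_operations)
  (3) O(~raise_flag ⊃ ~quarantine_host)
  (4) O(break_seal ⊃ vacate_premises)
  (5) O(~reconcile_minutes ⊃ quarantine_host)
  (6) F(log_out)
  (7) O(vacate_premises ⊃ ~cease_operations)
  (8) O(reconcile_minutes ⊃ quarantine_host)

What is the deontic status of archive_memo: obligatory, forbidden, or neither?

Premises 8 and 5 cover both cases: O(reconcile_minutes ⊃ quarantine_host) and O(~reconcile_minutes ⊃ quarantine_host). Since reconcile_minutes ∨ ~reconcile_minutes is a tautology, O(quarantine_host) follows.
Premise 3 is O(~raise_flag ⊃ ~quarantine_host); contrapositively O(quarantine_host ⊃ raise_flag). Since O(quarantine_host) holds, K gives O(raise_flag).
From O(raise_flag) and premise 1, O(raise_flag ⊃ break_seal), we obtain O(break_seal).
From O(break_seal) and premise 4, O(break_seal ⊃ vacate_premises), we obtain O(vacate_premises).
Applying K to premise 7 (O(vacate_premises ⊃ ~cease_operations)) and O(vacate_premises) yields O(~cease_operations).
Premise 2 is O(archive_memo ⊃ cease_operations); contrapositively O(~cease_operations ⊃ ~archive_memo). Since O(~cease_operations) holds, K gives O(~archive_memo).
Premise 6 does not contribute to this derivation.
Thus O(~archive_memo), which is F(archive_memo): archive_memo is forbidden.

Forbidden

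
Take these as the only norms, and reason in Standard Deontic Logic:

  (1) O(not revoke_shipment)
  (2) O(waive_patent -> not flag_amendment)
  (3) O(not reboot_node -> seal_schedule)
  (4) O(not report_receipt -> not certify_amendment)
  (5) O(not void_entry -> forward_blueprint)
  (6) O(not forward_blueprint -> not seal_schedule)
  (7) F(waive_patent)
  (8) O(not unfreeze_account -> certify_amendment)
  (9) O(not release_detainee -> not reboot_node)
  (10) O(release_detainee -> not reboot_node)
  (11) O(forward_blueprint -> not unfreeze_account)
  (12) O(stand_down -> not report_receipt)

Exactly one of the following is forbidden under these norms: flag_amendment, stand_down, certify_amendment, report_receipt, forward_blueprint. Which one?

stand_down

Premises 10 and 9 cover both cases: O(release_detainee -> not reboot_node) and O(not release_detainee -> not reboot_node). Since release_detainee ∨ not release_detainee is a tautology, O(not reboot_node) follows.
With premise 3, O(not reboot_node -> seal_schedule), the K-axiom yields O(seal_schedule).
The contrapositive of premise 6 (O(not forward_blueprint -> not seal_schedule)) is O(seal_schedule -> forward_blueprint), and O(seal_schedule) is already established, so O(forward_blueprint).
From O(forward_blueprint) and premise 11, O(forward_blueprint -> not unfreeze_account), we obtain O(not unfreeze_account).
From O(not unfreeze_account) and premise 8, O(not unfreeze_account -> certify_amendment), we obtain O(certify_amendment).
The contrapositive of premise 4 (O(not report_receipt -> not certify_amendment)) is O(certify_amendment -> report_receipt), and O(certify_amendment) is already established, so O(report_receipt).
The contrapositive of premise 12 (O(stand_down -> not report_receipt)) is O(report_receipt -> not stand_down), and O(report_receipt) is already established, so O(not stand_down).
So O(not stand_down) holds, i.e. stand_down is forbidden. None of the other listed options is forbidden under the premises.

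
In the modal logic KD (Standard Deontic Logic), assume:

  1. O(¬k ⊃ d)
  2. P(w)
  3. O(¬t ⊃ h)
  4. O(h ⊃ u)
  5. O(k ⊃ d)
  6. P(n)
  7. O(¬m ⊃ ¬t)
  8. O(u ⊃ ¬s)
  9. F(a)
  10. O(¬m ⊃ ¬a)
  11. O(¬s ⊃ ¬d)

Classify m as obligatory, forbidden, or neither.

Premises 1 and 5 cover both cases: O(¬k ⊃ d) and O(k ⊃ d). Since ¬k ∨ k is a tautology, O(d) follows.
The contrapositive of premise 11 (O(¬s ⊃ ¬d)) is O(d ⊃ s), and O(d) is already established, so O(s).
The contrapositive of premise 8 (O(u ⊃ ¬s)) is O(s ⊃ ¬u), and O(s) is already established, so O(¬u).
Premise 4, O(h ⊃ u), contraposes to O(¬u ⊃ ¬h); with O(¬u) we get O(¬h).
The contrapositive of premise 3 (O(¬t ⊃ h)) is O(¬h ⊃ t), and O(¬h) is already established, so O(t).
Premise 7, O(¬m ⊃ ¬t), contraposes to O(t ⊃ m); with O(t) we get O(m).
Premises 2, 6, 9, 10 do not contribute to this derivation.
Hence m is obligatory.

Obligatory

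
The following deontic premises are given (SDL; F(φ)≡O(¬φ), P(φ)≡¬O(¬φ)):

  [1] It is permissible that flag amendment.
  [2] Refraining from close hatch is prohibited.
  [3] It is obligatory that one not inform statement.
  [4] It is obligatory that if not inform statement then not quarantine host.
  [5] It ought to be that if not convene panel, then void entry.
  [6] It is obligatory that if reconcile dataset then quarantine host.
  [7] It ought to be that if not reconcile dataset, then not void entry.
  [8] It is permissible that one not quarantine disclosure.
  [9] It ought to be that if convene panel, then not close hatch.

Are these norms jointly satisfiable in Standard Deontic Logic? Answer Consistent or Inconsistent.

Inconsistent

Premise 2, F(¬close_hatch), is equivalent to O(close_hatch).
The contrapositive of premise 9 (O(convene_panel → ¬close_hatch)) is O(close_hatch → ¬convene_panel), and O(close_hatch) is already established, so O(¬convene_panel).
Applying K to premise 5 (O(¬convene_panel → void_entry)) and O(¬convene_panel) yields O(void_entry).
Premise 7, O(¬reconcile_dataset → ¬void_entry), contraposes to O(void_entry → reconcile_dataset); with O(void_entry) we get O(reconcile_dataset).
Premise 6 is O(reconcile_dataset → quarantine_host); since O(reconcile_dataset), deontic closure gives O(quarantine_host).
Premise 4, O(¬inform_statement → ¬quarantine_host), contraposes to O(quarantine_host → inform_statement); with O(quarantine_host) we get O(inform_statement).
Yet premise 3 states O(¬inform_statement).
We now have both O(inform_statement) and O(¬inform_statement) — inform_statement is simultaneously obligatory and forbidden, violating the D-axiom.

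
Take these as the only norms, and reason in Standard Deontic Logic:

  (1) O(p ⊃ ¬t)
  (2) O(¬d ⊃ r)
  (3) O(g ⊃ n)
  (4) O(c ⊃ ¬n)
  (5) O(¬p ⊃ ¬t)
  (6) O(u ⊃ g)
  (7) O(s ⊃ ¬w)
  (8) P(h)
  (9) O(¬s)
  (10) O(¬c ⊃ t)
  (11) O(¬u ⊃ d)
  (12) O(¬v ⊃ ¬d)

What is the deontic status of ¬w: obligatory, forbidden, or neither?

Neither

Premise 7 is O(s ⊃ ¬w), but O(s) is not derivable from the premises, so it does not yield O(¬w).
No premise or chain of K-axiom applications forces O(¬w), and none forces O(w). So ¬w is neither obligatory nor forbidden under these norms.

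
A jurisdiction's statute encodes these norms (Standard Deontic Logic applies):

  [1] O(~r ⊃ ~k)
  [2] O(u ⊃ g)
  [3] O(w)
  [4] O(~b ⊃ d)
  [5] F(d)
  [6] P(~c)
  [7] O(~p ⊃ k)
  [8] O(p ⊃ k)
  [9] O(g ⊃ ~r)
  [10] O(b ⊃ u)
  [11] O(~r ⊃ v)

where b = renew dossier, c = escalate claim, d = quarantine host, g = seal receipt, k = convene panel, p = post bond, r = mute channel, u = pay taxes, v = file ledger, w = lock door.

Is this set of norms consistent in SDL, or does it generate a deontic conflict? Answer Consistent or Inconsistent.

Inconsistent

Premises 8 and 7 are O(p ⊃ k) and O(~p ⊃ k); every ideal world satisfies p or ~p, so in either case k holds — hence O(k).
Premise 1, O(~r ⊃ ~k), contraposes to O(k ⊃ r); with O(k) we get O(r).
Premise 9, O(g ⊃ ~r), contraposes to O(r ⊃ ~g); with O(r) we get O(~g).
The contrapositive of premise 2 (O(u ⊃ g)) is O(~g ⊃ ~u), and O(~g) is already established, so O(~u).
Premise 10, O(b ⊃ u), contraposes to O(~u ⊃ ~b); with O(~u) we get O(~b).
Premise 4 is O(~b ⊃ d); since O(~b), deontic closure gives O(d).
Yet premise 5 is F(d), i.e. O(~d).
We now have both O(d) and O(~d) — d is simultaneously obligatory and forbidden, violating the D-axiom.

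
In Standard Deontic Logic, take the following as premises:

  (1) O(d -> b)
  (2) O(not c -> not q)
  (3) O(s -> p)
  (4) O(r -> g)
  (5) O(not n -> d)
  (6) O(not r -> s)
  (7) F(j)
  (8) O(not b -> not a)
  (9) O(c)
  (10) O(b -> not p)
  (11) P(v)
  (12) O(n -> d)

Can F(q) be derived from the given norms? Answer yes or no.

No

Premise 2 is O(not c -> not q), but O(not c) is not derivable from the premises, so it does not yield O(not q).
No other premise forces O(not q). An ideal world satisfying every premise can still have q true, so F(q) is not derivable.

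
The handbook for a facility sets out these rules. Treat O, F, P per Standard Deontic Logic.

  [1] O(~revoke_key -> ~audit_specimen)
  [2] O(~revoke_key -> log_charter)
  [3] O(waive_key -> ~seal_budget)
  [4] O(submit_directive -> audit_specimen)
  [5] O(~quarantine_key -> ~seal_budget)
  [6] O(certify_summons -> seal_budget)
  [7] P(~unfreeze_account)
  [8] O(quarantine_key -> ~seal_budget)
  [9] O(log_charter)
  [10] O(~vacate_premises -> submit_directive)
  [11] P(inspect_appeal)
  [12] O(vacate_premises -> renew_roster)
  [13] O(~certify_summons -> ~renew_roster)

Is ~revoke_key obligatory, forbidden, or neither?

Forbidden

Premises 5 and 8 are O(~quarantine_key -> ~seal_budget) and O(quarantine_key -> ~seal_budget); every ideal world satisfies ~quarantine_key or quarantine_key, so in either case ~seal_budget holds — hence O(~seal_budget).
The contrapositive of premise 6 (O(certify_summons -> seal_budget)) is O(~seal_budget -> ~certify_summons), and O(~seal_budget) is already established, so O(~certify_summons).
Premise 13 is O(~certify_summons -> ~renew_roster); since O(~certify_summons), deontic closure gives O(~renew_roster).
Premise 12 is O(vacate_premises -> renew_roster); contrapositively O(~renew_roster -> ~vacate_premises). Since O(~renew_roster) holds, K gives O(~vacate_premises).
With premise 10, O(~vacate_premises -> submit_directive), the K-axiom yields O(submit_directive).
Applying K to premise 4 (O(submit_directive -> audit_specimen)) and O(submit_directive) yields O(audit_specimen).
Premise 1 is O(~revoke_key -> ~audit_specimen); contrapositively O(audit_specimen -> revoke_key). Since O(audit_specimen) holds, K gives O(revoke_key).
Premises 2, 3, 7, 9, 11 do not contribute to this derivation.
Thus O(revoke_key), which is F(~revoke_key): ~revoke_key is forbidden.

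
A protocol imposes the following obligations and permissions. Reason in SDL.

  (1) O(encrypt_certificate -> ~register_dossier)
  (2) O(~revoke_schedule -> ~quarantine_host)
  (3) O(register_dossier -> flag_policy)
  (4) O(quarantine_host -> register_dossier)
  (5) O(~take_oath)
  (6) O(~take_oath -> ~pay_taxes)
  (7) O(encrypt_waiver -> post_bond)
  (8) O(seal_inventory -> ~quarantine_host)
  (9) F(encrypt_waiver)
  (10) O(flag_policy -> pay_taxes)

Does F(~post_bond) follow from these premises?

Premise 7 is O(encrypt_waiver -> post_bond), but O(encrypt_waiver) is not derivable from the premises, so it does not yield O(post_bond).
No other premise forces O(post_bond). An ideal world satisfying every premise can still have ~post_bond true, so F(~post_bond) is not derivable.

No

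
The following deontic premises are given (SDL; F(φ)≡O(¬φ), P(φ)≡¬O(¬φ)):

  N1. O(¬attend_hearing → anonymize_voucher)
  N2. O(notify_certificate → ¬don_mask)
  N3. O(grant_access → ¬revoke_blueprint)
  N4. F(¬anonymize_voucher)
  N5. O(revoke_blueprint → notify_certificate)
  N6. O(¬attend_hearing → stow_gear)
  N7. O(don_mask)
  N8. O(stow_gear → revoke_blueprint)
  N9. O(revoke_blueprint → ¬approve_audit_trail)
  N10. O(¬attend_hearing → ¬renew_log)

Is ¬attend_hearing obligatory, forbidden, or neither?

From premise 7 we have O(don_mask).
Premise 2, O(notify_certificate → ¬don_mask), contraposes to O(don_mask → ¬notify_certificate); with O(don_mask) we get O(¬notify_certificate).
The contrapositive of premise 5 (O(revoke_blueprint → notify_certificate)) is O(¬notify_certificate → ¬revoke_blueprint), and O(¬notify_certificate) is already established, so O(¬revoke_blueprint).
The contrapositive of premise 8 (O(stow_gear → revoke_blueprint)) is O(¬revoke_blueprint → ¬stow_gear), and O(¬revoke_blueprint) is already established, so O(¬stow_gear).
The contrapositive of premise 6 (O(¬attend_hearing → stow_gear)) is O(¬stow_gear → attend_hearing), and O(¬stow_gear) is already established, so O(attend_hearing).
Premises 1, 3, 4, 9, 10 do not contribute to this derivation.
Thus O(attend_hearing), which is F(¬attend_hearing): ¬attend_hearing is forbidden.

Forbidden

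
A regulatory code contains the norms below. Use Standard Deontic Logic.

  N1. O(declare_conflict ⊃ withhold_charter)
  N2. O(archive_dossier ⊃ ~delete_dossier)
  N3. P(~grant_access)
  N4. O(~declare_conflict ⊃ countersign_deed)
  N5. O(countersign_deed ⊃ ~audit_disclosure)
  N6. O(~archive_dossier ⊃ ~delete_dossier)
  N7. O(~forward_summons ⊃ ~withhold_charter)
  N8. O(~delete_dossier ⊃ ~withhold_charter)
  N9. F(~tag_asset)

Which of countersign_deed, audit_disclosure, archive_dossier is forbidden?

Premises 6 and 2 cover both cases: O(~archive_dossier ⊃ ~delete_dossier) and O(archive_dossier ⊃ ~delete_dossier). Since ~archive_dossier ∨ archive_dossier is a tautology, O(~delete_dossier) follows.
With premise 8, O(~delete_dossier ⊃ ~withhold_charter), the K-axiom yields O(~withhold_charter).
Premise 1 is O(declare_conflict ⊃ withhold_charter); contrapositively O(~withhold_charter ⊃ ~declare_conflict). Since O(~withhold_charter) holds, K gives O(~declare_conflict).
Premise 4 is O(~declare_conflict ⊃ countersign_deed); since O(~declare_conflict), deontic closure gives O(countersign_deed).
From O(countersign_deed) and premise 5, O(countersign_deed ⊃ ~audit_disclosure), we obtain O(~audit_disclosure).
So O(~audit_disclosure) holds, i.e. audit_disclosure is forbidden. None of the other listed options is forbidden under the premises.

audit_disclosure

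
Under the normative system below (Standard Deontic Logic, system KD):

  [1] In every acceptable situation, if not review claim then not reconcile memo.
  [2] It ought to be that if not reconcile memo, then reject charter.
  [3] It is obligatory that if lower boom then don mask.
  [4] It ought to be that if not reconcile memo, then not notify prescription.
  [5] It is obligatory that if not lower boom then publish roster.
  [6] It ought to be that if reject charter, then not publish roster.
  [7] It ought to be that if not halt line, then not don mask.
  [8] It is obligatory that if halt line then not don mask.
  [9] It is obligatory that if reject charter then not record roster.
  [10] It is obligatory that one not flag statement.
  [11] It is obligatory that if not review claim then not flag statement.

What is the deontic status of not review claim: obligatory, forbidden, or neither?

Forbidden

By case analysis on halt_line: premise 8 gives O(halt_line → ¬don_mask) and premise 7 gives O(¬halt_line → ¬don_mask), so O(¬don_mask) either way.
Premise 3 is O(lower_boom → don_mask); contrapositively O(¬don_mask → ¬lower_boom). Since O(¬don_mask) holds, K gives O(¬lower_boom).
Premise 5 is O(¬lower_boom → publish_roster); since O(¬lower_boom), deontic closure gives O(publish_roster).
Premise 6, O(reject_charter → ¬publish_roster), contraposes to O(publish_roster → ¬reject_charter); with O(publish_roster) we get O(¬reject_charter).
The contrapositive of premise 2 (O(¬reconcile_memo → reject_charter)) is O(¬reject_charter → reconcile_memo), and O(¬reject_charter) is already established, so O(reconcile_memo).
Premise 1, O(¬review_claim → ¬reconcile_memo), contraposes to O(reconcile_memo → review_claim); with O(reconcile_memo) we get O(review_claim).
Premises 4, 9, 10, 11 do not contribute to this derivation.
Thus O(review_claim), which is F(¬review_claim): ¬review_claim is forbidden.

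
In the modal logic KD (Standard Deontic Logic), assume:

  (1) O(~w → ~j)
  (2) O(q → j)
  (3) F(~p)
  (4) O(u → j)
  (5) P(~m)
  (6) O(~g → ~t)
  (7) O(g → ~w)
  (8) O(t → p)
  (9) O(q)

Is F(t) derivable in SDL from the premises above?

Yes

Premise 9 states O(q) outright.
With premise 2, O(q → j), the K-axiom yields O(j).
The contrapositive of premise 1 (O(~w → ~j)) is O(j → w), and O(j) is already established, so O(w).
Premise 7 is O(g → ~w); contrapositively O(w → ~g). Since O(w) holds, K gives O(~g).
Applying K to premise 6 (O(~g → ~t)) and O(~g) yields O(~t).
Premises 3, 4, 5, 8 do not contribute to this derivation.
So O(~t) holds, i.e. F(t). The claim follows.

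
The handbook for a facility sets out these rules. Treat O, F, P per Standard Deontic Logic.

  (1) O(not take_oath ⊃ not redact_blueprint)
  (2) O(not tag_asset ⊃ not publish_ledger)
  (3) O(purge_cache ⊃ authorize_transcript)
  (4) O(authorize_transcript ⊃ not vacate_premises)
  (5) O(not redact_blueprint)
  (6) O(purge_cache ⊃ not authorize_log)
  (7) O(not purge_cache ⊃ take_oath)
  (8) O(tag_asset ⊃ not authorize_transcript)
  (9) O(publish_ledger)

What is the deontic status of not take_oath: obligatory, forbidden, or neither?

Forbidden

From premise 9 we have O(publish_ledger).
Premise 2 is O(not tag_asset ⊃ not publish_ledger); contrapositively O(publish_ledger ⊃ tag_asset). Since O(publish_ledger) holds, K gives O(tag_asset).
Premise 8 is O(tag_asset ⊃ not authorize_transcript); since O(tag_asset), deontic closure gives O(not authorize_transcript).
Premise 3 is O(purge_cache ⊃ authorize_transcript); contrapositively O(not authorize_transcript ⊃ not purge_cache). Since O(not authorize_transcript) holds, K gives O(not purge_cache).
Premise 7 is O(not purge_cache ⊃ take_oath); since O(not purge_cache), deontic closure gives O(take_oath).
Premises 1, 4, 5, 6 do not contribute to this derivation.
Thus O(take_oath), which is F(not take_oath): not take_oath is forbidden.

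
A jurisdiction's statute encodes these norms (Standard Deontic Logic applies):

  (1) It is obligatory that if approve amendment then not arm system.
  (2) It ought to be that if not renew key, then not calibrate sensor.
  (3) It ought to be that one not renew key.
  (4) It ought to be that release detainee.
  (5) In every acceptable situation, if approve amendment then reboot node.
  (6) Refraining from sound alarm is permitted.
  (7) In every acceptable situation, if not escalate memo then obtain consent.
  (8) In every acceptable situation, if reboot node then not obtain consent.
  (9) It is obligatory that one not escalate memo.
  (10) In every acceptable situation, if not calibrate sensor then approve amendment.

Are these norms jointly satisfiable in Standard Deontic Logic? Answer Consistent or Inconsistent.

From premise 9 we have O(¬escalate_memo).
Premise 7 is O(¬escalate_memo → obtain_consent); since O(¬escalate_memo), deontic closure gives O(obtain_consent).
The contrapositive of premise 8 (O(reboot_node → ¬obtain_consent)) is O(obtain_consent → ¬reboot_node), and O(obtain_consent) is already established, so O(¬reboot_node).
The contrapositive of premise 5 (O(approve_amendment → reboot_node)) is O(¬reboot_node → ¬approve_amendment), and O(¬reboot_node) is already established, so O(¬approve_amendment).
Premise 10 is O(¬calibrate_sensor → approve_amendment); contrapositively O(¬approve_amendment → calibrate_sensor). Since O(¬approve_amendment) holds, K gives O(calibrate_sensor).
Premise 2, O(¬renew_key → ¬calibrate_sensor), contraposes to O(calibrate_sensor → renew_key); with O(calibrate_sensor) we get O(renew_key).
However, premise 3 gives O(¬renew_key).
We now have both O(renew_key) and O(¬renew_key) — renew_key is simultaneously obligatory and forbidden, violating the D-axiom.

Inconsistent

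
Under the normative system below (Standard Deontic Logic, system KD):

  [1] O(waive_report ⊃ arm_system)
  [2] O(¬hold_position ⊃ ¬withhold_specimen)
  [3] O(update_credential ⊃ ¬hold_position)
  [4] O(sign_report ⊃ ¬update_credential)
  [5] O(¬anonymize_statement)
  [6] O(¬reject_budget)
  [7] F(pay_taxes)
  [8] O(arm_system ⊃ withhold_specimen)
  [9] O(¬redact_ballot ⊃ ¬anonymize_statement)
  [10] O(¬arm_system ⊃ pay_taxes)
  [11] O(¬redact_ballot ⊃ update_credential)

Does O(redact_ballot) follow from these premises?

Premise 7, F(pay_taxes), is equivalent to O(¬pay_taxes).
The contrapositive of premise 10 (O(¬arm_system ⊃ pay_taxes)) is O(¬pay_taxes ⊃ arm_system), and O(¬pay_taxes) is already established, so O(arm_system).
With premise 8, O(arm_system ⊃ withhold_specimen), the K-axiom yields O(withhold_specimen).
Premise 2, O(¬hold_position ⊃ ¬withhold_specimen), contraposes to O(withhold_specimen ⊃ hold_position); with O(withhold_specimen) we get O(hold_position).
The contrapositive of premise 3 (O(update_credential ⊃ ¬hold_position)) is O(hold_position ⊃ ¬update_credential), and O(hold_position) is already established, so O(¬update_credential).
The contrapositive of premise 11 (O(¬redact_ballot ⊃ update_credential)) is O(¬update_credential ⊃ redact_ballot), and O(¬update_credential) is already established, so O(redact_ballot).
Premises 1, 4, 5, 6, 9 do not contribute to this derivation.
So O(redact_ballot) follows.

Yes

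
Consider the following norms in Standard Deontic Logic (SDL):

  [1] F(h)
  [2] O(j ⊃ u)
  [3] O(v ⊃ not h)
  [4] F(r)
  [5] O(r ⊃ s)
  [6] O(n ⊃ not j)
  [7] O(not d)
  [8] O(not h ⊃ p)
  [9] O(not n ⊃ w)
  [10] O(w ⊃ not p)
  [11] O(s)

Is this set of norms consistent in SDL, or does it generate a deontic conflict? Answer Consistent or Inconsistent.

Consistent

Premise 5 is O(r ⊃ s); even if O(s) held, inferring O(r) would be affirming the consequent — invalid.
So O(r) is not derivable, and the apparent clash with O(not r) does not arise.
A world satisfying every obligation exists (e.g. d=false, h=false, j=false, n=true, p=true, r=false, s=true, u=false, v=false, w=false); no atom is both obligatory and forbidden, so the set is consistent.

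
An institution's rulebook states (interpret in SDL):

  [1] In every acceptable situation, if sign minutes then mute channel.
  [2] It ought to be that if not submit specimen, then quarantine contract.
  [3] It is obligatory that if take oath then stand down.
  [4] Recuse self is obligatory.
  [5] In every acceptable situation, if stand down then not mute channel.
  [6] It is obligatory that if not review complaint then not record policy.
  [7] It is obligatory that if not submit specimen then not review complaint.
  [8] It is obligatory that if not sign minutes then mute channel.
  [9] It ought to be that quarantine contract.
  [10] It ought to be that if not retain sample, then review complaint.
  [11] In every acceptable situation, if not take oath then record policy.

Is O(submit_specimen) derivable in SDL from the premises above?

Yes

By case analysis on ¬sign_minutes: premise 8 gives O(¬sign_minutes → mute_channel) and premise 1 gives O(sign_minutes → mute_channel), so O(mute_channel) either way.
The contrapositive of premise 5 (O(stand_down → ¬mute_channel)) is O(mute_channel → ¬stand_down), and O(mute_channel) is already established, so O(¬stand_down).
The contrapositive of premise 3 (O(take_oath → stand_down)) is O(¬stand_down → ¬take_oath), and O(¬stand_down) is already established, so O(¬take_oath).
Premise 11 is O(¬take_oath → record_policy); since O(¬take_oath), deontic closure gives O(record_policy).
Premise 6 is O(¬review_complaint → ¬record_policy); contrapositively O(record_policy → review_complaint). Since O(record_policy) holds, K gives O(review_complaint).
Premise 7 is O(¬submit_specimen → ¬review_complaint); contrapositively O(review_complaint → submit_specimen). Since O(review_complaint) holds, K gives O(submit_specimen).
Premises 2, 4, 9, 10 do not contribute to this derivation.
So O(submit_specimen) follows.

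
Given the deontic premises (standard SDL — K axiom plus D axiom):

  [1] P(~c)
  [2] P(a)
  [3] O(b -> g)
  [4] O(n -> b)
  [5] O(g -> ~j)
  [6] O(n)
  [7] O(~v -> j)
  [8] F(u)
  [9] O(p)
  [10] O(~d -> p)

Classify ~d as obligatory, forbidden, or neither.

Neither

Premise 10 is O(~d -> p); even if O(p) held, inferring O(~d) would be affirming the consequent — invalid.
No premise or chain of K-axiom applications forces O(~d), and none forces O(d). So ~d is neither obligatory nor forbidden under these norms.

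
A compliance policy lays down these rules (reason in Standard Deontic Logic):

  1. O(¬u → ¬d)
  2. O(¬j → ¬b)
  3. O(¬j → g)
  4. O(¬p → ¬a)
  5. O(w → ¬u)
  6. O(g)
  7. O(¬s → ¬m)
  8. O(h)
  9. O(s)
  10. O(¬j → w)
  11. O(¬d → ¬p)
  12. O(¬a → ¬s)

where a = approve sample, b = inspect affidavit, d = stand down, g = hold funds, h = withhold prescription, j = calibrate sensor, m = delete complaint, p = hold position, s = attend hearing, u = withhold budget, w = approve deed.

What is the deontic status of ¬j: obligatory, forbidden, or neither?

Forbidden

Premise 9 states O(s) outright.
Premise 12 is O(¬a → ¬s); contrapositively O(s → a). Since O(s) holds, K gives O(a).
Premise 4 is O(¬p → ¬a); contrapositively O(a → p). Since O(a) holds, K gives O(p).
The contrapositive of premise 11 (O(¬d → ¬p)) is O(p → d), and O(p) is already established, so O(d).
Premise 1 is O(¬u → ¬d); contrapositively O(d → u). Since O(d) holds, K gives O(u).
Premise 5, O(w → ¬u), contraposes to O(u → ¬w); with O(u) we get O(¬w).
Premise 10, O(¬j → w), contraposes to O(¬w → j); with O(¬w) we get O(j).
Premises 2, 3, 6, 7, 8 do not contribute to this derivation.
Thus O(j), which is F(¬j): ¬j is forbidden.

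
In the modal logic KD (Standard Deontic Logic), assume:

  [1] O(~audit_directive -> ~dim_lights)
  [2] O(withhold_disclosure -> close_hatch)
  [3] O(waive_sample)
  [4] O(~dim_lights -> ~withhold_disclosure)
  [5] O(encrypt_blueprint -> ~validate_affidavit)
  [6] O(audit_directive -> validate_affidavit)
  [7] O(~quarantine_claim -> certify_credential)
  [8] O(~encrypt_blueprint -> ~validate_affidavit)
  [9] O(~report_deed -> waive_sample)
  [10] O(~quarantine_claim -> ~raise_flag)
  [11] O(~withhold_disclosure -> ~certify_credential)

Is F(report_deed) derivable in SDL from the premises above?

No

Premise 9 is O(~report_deed -> waive_sample); even if O(waive_sample) held, inferring O(~report_deed) would be affirming the consequent — invalid.
No other premise forces O(~report_deed). An ideal world satisfying every premise can still have report_deed true, so F(report_deed) is not derivable.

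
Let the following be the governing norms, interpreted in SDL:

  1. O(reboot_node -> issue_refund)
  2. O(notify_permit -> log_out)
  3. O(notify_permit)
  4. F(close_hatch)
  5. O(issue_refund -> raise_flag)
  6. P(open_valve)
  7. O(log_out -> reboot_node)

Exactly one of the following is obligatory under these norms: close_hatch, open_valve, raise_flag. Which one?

From premise 3 we have O(notify_permit).
From O(notify_permit) and premise 2, O(notify_permit -> log_out), we obtain O(log_out).
Premise 7 is O(log_out -> reboot_node); since O(log_out), deontic closure gives O(reboot_node).
From O(reboot_node) and premise 1, O(reboot_node -> issue_refund), we obtain O(issue_refund).
Premise 5 is O(issue_refund -> raise_flag); since O(issue_refund), deontic closure gives O(raise_flag).
So O(raise_flag) holds — raise_flag is obligatory. None of the other listed options is made obligatory by any chain of premises.

raise_flag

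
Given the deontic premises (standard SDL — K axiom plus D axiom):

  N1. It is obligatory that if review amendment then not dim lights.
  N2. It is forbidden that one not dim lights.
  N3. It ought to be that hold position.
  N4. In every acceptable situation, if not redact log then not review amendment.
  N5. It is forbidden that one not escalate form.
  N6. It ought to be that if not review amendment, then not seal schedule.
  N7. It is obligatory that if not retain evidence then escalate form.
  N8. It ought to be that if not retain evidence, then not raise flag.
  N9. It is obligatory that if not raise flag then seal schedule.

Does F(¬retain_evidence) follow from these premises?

Yes

Premise 2 is F(¬dim_lights), i.e. O(dim_lights).
Premise 1, O(review_amendment → ¬dim_lights), contraposes to O(dim_lights → ¬review_amendment); with O(dim_lights) we get O(¬review_amendment).
With premise 6, O(¬review_amendment → ¬seal_schedule), the K-axiom yields O(¬seal_schedule).
Premise 9 is O(¬raise_flag → seal_schedule); contrapositively O(¬seal_schedule → raise_flag). Since O(¬seal_schedule) holds, K gives O(raise_flag).
Premise 8 is O(¬retain_evidence → ¬raise_flag); contrapositively O(raise_flag → retain_evidence). Since O(raise_flag) holds, K gives O(retain_evidence).
Premises 3, 4, 5, 7 do not contribute to this derivation.
So O(retain_evidence) holds, i.e. F(¬retain_evidence). The claim follows.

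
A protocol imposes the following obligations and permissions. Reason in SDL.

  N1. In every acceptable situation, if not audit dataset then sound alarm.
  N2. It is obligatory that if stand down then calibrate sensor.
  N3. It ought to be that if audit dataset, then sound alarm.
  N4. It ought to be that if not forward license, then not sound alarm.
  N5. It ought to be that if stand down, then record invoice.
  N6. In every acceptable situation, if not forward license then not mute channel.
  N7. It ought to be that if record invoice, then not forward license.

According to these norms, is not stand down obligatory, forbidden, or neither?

Premises 1 and 3 cover both cases: O(¬audit_dataset → sound_alarm) and O(audit_dataset → sound_alarm). Since ¬audit_dataset ∨ audit_dataset is a tautology, O(sound_alarm) follows.
Premise 4 is O(¬forward_license → ¬sound_alarm); contrapositively O(sound_alarm → forward_license). Since O(sound_alarm) holds, K gives O(forward_license).
Premise 7, O(record_invoice → ¬forward_license), contraposes to O(forward_license → ¬record_invoice); with O(forward_license) we get O(¬record_invoice).
The contrapositive of premise 5 (O(stand_down → record_invoice)) is O(¬record_invoice → ¬stand_down), and O(¬record_invoice) is already established, so O(¬stand_down).
Premises 2, 6 do not contribute to this derivation.
Hence ¬stand_down is obligatory.

Obligatory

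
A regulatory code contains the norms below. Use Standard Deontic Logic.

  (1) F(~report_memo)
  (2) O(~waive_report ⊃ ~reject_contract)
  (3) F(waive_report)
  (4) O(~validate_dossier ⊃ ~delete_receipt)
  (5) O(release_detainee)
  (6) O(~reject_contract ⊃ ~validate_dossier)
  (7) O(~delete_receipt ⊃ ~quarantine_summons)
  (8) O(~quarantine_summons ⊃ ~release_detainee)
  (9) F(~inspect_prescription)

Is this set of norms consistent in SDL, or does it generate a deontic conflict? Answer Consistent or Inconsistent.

Inconsistent

Premise 3 is F(waive_report), i.e. O(~waive_report).
With premise 2, O(~waive_report ⊃ ~reject_contract), the K-axiom yields O(~reject_contract).
Premise 6 is O(~reject_contract ⊃ ~validate_dossier); since O(~reject_contract), deontic closure gives O(~validate_dossier).
With premise 4, O(~validate_dossier ⊃ ~delete_receipt), the K-axiom yields O(~delete_receipt).
Premise 7 is O(~delete_receipt ⊃ ~quarantine_summons); since O(~delete_receipt), deontic closure gives O(~quarantine_summons).
From O(~quarantine_summons) and premise 8, O(~quarantine_summons ⊃ ~release_detainee), we obtain O(~release_detainee).
But premise 5 directly asserts O(release_detainee).
We now have both O(~release_detainee) and O(release_detainee) — release_detainee is simultaneously obligatory and forbidden, violating the D-axiom.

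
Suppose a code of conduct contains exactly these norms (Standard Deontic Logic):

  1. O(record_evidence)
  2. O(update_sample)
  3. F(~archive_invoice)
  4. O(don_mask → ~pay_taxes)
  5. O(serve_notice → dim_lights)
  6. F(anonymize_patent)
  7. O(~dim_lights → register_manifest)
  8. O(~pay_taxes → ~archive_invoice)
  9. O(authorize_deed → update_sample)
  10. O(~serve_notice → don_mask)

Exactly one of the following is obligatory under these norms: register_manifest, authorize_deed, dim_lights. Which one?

Premise 3 is F(~archive_invoice), i.e. O(archive_invoice).
Premise 8 is O(~pay_taxes → ~archive_invoice); contrapositively O(archive_invoice → pay_taxes). Since O(archive_invoice) holds, K gives O(pay_taxes).
Premise 4 is O(don_mask → ~pay_taxes); contrapositively O(pay_taxes → ~don_mask). Since O(pay_taxes) holds, K gives O(~don_mask).
Premise 10, O(~serve_notice → don_mask), contraposes to O(~don_mask → serve_notice); with O(~don_mask) we get O(serve_notice).
Applying K to premise 5 (O(serve_notice → dim_lights)) and O(serve_notice) yields O(dim_lights).
So O(dim_lights) holds — dim_lights is obligatory. None of the other listed options is made obligatory by any chain of premises.

dim_lights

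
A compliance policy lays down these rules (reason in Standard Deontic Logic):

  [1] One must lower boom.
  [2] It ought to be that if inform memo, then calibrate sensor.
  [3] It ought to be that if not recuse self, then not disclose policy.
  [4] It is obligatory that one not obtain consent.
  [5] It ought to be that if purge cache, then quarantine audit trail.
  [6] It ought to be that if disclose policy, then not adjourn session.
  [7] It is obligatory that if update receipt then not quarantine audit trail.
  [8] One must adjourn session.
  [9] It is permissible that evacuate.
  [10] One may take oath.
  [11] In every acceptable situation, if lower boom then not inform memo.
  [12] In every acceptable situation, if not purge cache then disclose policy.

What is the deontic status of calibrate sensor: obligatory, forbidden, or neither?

Neither

Premise 2 is O(inform_memo → calibrate_sensor), but O(inform_memo) is not derivable from the premises, so it does not yield O(calibrate_sensor).
No premise or chain of K-axiom applications forces O(calibrate_sensor), and none forces O(¬calibrate_sensor). So calibrate_sensor is neither obligatory nor forbidden under these norms.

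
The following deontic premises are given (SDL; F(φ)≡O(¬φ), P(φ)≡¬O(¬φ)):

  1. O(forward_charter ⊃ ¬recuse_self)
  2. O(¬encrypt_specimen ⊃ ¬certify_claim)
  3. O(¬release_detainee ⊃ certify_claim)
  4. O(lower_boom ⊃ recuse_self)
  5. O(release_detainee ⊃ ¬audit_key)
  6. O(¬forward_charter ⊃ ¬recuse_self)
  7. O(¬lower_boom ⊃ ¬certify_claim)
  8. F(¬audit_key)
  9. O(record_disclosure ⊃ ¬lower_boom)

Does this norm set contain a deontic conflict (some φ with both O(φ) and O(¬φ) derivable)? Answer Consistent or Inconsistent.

Inconsistent

Premises 1 and 6 cover both cases: O(forward_charter ⊃ ¬recuse_self) and O(¬forward_charter ⊃ ¬recuse_self). Since forward_charter ∨ ¬forward_charter is a tautology, O(¬recuse_self) follows.
The contrapositive of premise 4 (O(lower_boom ⊃ recuse_self)) is O(¬recuse_self ⊃ ¬lower_boom), and O(¬recuse_self) is already established, so O(¬lower_boom).
Applying K to premise 7 (O(¬lower_boom ⊃ ¬certify_claim)) and O(¬lower_boom) yields O(¬certify_claim).
Premise 3 is O(¬release_detainee ⊃ certify_claim); contrapositively O(¬certify_claim ⊃ release_detainee). Since O(¬certify_claim) holds, K gives O(release_detainee).
From O(release_detainee) and premise 5, O(release_detainee ⊃ ¬audit_key), we obtain O(¬audit_key).
However, F(¬audit_key) at premise 8 amounts to O(audit_key).
We now have both O(¬audit_key) and O(audit_key) — audit_key is simultaneously obligatory and forbidden, violating the D-axiom.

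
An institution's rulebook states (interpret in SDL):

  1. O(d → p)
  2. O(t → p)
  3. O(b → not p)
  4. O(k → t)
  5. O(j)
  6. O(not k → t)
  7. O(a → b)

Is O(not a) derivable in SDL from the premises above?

By case analysis on k: premise 4 gives O(k → t) and premise 6 gives O(not k → t), so O(t) either way.
From O(t) and premise 2, O(t → p), we obtain O(p).
Premise 3, O(b → not p), contraposes to O(p → not b); with O(p) we get O(not b).
The contrapositive of premise 7 (O(a → b)) is O(not b → not a), and O(not b) is already established, so O(not a).
Premises 1, 5 do not contribute to this derivation.
So O(not a) follows.

Yes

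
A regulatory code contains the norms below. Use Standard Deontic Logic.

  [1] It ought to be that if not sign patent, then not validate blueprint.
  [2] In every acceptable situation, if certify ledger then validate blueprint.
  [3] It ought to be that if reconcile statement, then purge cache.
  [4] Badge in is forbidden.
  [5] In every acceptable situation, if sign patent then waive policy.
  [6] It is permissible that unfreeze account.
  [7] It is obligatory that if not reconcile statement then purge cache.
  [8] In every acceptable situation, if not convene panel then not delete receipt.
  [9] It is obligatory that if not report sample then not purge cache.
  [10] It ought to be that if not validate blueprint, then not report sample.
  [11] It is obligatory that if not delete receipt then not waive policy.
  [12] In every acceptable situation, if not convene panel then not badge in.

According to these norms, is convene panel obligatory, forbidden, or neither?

Obligatory

Premises 7 and 3 cover both cases: O(¬reconcile_statement → purge_cache) and O(reconcile_statement → purge_cache). Since ¬reconcile_statement ∨ reconcile_statement is a tautology, O(purge_cache) follows.
The contrapositive of premise 9 (O(¬report_sample → ¬purge_cache)) is O(purge_cache → report_sample), and O(purge_cache) is already established, so O(report_sample).
Premise 10, O(¬validate_blueprint → ¬report_sample), contraposes to O(report_sample → validate_blueprint); with O(report_sample) we get O(validate_blueprint).
Premise 1 is O(¬sign_patent → ¬validate_blueprint); contrapositively O(validate_blueprint → sign_patent). Since O(validate_blueprint) holds, K gives O(sign_patent).
Premise 5 is O(sign_patent → waive_policy); since O(sign_patent), deontic closure gives O(waive_policy).
The contrapositive of premise 11 (O(¬delete_receipt → ¬waive_policy)) is O(waive_policy → delete_receipt), and O(waive_policy) is already established, so O(delete_receipt).
The contrapositive of premise 8 (O(¬convene_panel → ¬delete_receipt)) is O(delete_receipt → convene_panel), and O(delete_receipt) is already established, so O(convene_panel).
Premises 2, 4, 6, 12 do not contribute to this derivation.
Hence convene_panel is obligatory.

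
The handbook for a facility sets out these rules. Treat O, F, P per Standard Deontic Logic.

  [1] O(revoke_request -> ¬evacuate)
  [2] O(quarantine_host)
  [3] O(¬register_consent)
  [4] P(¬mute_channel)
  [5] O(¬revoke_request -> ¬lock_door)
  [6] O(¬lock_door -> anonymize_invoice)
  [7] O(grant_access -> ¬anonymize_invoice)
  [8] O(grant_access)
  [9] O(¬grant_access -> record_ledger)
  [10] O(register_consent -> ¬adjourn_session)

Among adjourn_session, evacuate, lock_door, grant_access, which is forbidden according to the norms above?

evacuate

From premise 8 we have O(grant_access).
From O(grant_access) and premise 7, O(grant_access -> ¬anonymize_invoice), we obtain O(¬anonymize_invoice).
Premise 6 is O(¬lock_door -> anonymize_invoice); contrapositively O(¬anonymize_invoice -> lock_door). Since O(¬anonymize_invoice) holds, K gives O(lock_door).
Premise 5 is O(¬revoke_request -> ¬lock_door); contrapositively O(lock_door -> revoke_request). Since O(lock_door) holds, K gives O(revoke_request).
Premise 1 is O(revoke_request -> ¬evacuate); since O(revoke_request), deontic closure gives O(¬evacuate).
So O(¬evacuate) holds, i.e. evacuate is forbidden. None of the other listed options is forbidden under the premises.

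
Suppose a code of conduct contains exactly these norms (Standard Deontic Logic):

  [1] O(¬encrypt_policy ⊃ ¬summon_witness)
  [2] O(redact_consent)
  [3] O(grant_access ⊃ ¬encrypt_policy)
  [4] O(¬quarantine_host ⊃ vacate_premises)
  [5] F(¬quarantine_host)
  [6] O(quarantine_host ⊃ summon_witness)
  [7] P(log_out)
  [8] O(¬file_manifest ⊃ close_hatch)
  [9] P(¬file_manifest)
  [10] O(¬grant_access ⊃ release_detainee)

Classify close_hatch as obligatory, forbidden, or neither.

Neither

Premise 8 is O(¬file_manifest ⊃ close_hatch), but O(¬file_manifest) is not derivable from the premises (the permission P(¬file_manifest) asserts only ¬O(file_manifest), not O(¬file_manifest)), so it does not yield O(close_hatch).
No premise or chain of K-axiom applications forces O(close_hatch), and none forces O(¬close_hatch). So close_hatch is neither obligatory nor forbidden under these norms.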